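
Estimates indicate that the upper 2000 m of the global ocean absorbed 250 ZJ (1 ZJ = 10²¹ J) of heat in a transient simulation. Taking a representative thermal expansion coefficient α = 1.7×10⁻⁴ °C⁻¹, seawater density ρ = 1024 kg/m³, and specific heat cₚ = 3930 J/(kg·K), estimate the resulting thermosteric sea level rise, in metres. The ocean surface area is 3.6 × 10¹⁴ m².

Per unit area: Q = 250×10²¹ / (3.6×10¹⁴) ≈ 6.944×10⁸ J/m²
Δh = αQ/(ρcₚ) = 1.7×10⁻⁴ × 6.944×10⁸ / (1024 × 3930) ≈ 0.029334 m

Δh ≈ 0.0293 m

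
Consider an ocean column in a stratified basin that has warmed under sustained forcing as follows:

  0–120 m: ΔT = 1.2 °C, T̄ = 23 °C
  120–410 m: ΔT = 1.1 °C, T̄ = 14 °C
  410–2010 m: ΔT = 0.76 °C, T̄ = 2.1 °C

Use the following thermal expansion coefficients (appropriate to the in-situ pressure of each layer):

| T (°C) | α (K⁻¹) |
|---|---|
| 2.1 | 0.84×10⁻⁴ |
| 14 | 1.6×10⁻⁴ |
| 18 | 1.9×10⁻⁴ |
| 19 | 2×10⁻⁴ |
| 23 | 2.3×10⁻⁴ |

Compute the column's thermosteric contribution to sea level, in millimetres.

Layer 1 at 23 °C → α = 2.3×10⁻⁴ K⁻¹
Layer 2 at 14 °C → α = 1.6×10⁻⁴ K⁻¹
Layer 3 at 2.1 °C → α = 0.84×10⁻⁴ K⁻¹
0–120 m: 1.2 × 2.3×10⁻⁴ × 120 = 0.03312 m
1.6×10⁻⁴ × 290 × 1.1 = 0.05104 m
0.76 × 0.84×10⁻⁴ × 1600 = 0.102144 m
Δh = 0.03312 + 0.05104 + 0.102144 = 0.186304 m ≈ 190 mm

190 mm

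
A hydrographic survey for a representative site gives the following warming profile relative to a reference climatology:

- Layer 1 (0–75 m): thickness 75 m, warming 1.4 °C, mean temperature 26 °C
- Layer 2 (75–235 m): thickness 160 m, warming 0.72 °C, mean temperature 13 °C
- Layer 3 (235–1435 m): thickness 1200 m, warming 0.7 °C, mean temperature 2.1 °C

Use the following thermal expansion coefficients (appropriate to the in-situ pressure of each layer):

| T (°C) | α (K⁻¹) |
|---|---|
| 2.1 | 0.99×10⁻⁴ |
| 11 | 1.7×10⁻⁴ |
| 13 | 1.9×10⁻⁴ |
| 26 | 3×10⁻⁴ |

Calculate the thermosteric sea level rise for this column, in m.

Layer 1 at 26 °C → α = 3×10⁻⁴ K⁻¹
Layer 2 at 13 °C → α = 1.9×10⁻⁴ K⁻¹
Layer 3 at 2.1 °C → α = 0.99×10⁻⁴ K⁻¹
Layer 1: 3×10⁻⁴ × 1.4 × 75 = 0.03150 m
0.72 × 160 × 1.9×10⁻⁴ = 0.021888 m
0.7 × 0.99×10⁻⁴ × 1200 = 0.08316 m
Δh = 0.03150 + 0.021888 + 0.08316 = 0.136548 m ≈ 0.137 m

Δh ≈ 0.137 m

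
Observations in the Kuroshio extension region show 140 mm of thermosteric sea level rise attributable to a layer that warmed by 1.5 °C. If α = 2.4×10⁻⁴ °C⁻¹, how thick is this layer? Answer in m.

H = Δh/(αΔT) = 0.14 / (2.4×10⁻⁴ × 1.5) ≈ 388.9 m

about 390 m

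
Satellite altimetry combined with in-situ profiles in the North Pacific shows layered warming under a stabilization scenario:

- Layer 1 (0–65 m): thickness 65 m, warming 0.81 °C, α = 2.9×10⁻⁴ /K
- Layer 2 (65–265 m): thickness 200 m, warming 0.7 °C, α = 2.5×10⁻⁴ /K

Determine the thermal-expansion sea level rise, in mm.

65 × 0.81 × 2.9×10⁻⁴ = 0.0152685 m
Layer 2: 2.5×10⁻⁴ × 200 × 0.7 = 0.03500 m
Δh = 0.0152685 + 0.03500 = 0.0502685 m

about 50.3 mm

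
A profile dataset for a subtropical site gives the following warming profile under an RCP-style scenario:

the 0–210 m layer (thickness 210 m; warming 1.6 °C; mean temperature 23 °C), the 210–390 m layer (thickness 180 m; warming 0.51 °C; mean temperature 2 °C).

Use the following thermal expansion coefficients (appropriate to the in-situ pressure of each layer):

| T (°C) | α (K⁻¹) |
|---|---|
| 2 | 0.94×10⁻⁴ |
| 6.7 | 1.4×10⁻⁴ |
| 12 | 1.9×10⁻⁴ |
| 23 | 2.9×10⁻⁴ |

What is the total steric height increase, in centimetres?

Δh = 10.6 cm

Layer 1 at 23 °C → α = 2.9×10⁻⁴ K⁻¹
Layer 2 at 2 °C → α = 0.94×10⁻⁴ K⁻¹
Layer 1: 2.9×10⁻⁴ × 1.6 × 210 = 0.09744 m
210–390 m: 180 × 0.51 × 0.94×10⁻⁴ = 0.0086292 m
Δh = 0.09744 + 0.0086292 = 0.1060692 m ≈ 10.6 cm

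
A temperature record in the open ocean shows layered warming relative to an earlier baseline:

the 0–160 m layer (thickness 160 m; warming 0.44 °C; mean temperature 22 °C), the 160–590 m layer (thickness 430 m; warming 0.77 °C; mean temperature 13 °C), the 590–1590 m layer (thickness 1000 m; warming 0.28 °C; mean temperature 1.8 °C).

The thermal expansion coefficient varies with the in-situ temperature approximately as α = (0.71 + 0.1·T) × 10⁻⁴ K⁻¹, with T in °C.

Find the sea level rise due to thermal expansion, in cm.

11 cm

Layer 1: α = (0.71 + 0.1×22)×10⁻⁴ = 2.91×10⁻⁴ K⁻¹
Layer 2: α = (0.71 + 0.1×13)×10⁻⁴ = 2.01×10⁻⁴ K⁻¹
Layer 3: α = (0.71 + 0.1×1.8)×10⁻⁴ = 0.89×10⁻⁴ K⁻¹
Layer 1: 0.44 × 160 × 2.91×10⁻⁴ = 0.0204864 m
0.77 × 2.01×10⁻⁴ × 430 = 0.0665511 m
Layer 3: 0.89×10⁻⁴ × 1000 × 0.28 = 0.02492 m
Δh = 0.0204864 + 0.0665511 + 0.02492 = 0.1119575 m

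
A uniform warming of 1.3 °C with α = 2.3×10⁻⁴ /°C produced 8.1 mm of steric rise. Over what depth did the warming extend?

27.1 m

H = Δh/(αΔT) = 0.0081 / (2.3×10⁻⁴ × 1.3) ≈ 27.09 m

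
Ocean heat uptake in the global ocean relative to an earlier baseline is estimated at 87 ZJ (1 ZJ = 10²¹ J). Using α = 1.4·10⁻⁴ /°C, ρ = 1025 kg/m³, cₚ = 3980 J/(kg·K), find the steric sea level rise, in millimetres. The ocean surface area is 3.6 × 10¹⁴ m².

about 8.29 mm

Per unit area: Q = 87×10²¹ / (3.6×10¹⁴) ≈ 2.417×10⁸ J/m²
Δh = αQ/(ρcₚ) = 1.4×10⁻⁴ × 2.417×10⁸ / (1025 × 3980) ≈ 0.0082946 m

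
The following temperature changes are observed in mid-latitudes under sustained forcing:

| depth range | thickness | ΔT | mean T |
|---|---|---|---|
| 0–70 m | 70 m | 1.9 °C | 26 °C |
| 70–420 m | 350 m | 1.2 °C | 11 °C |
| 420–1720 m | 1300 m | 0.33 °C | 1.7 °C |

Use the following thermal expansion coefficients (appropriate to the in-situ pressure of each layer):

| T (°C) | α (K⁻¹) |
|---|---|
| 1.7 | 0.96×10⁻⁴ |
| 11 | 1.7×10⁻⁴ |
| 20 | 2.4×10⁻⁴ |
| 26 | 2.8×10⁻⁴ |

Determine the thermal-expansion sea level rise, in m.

Layer 1 at 26 °C → α = 2.8×10⁻⁴ K⁻¹
Layer 2 at 11 °C → α = 1.7×10⁻⁴ K⁻¹
Layer 3 at 1.7 °C → α = 0.96×10⁻⁴ K⁻¹
Layer 1: 2.8×10⁻⁴ × 1.9 × 70 = 0.03724 m
70–420 m: 1.7×10⁻⁴ × 350 × 1.2 = 0.07140 m
0.33 × 0.96×10⁻⁴ × 1300 = 0.041184 m
Δh = 0.03724 + 0.07140 + 0.041184 = 0.149824 m ≈ 0.150 m

0.150 m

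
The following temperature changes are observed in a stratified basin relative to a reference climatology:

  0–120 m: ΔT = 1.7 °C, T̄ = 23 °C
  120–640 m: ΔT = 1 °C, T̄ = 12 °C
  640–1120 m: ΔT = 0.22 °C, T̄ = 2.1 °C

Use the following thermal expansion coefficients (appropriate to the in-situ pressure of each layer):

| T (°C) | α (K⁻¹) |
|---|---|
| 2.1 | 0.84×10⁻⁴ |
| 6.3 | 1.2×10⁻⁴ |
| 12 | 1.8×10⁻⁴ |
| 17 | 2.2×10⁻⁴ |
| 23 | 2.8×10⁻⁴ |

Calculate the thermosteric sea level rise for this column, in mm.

160 mm

Layer 1 at 23 °C → α = 2.8×10⁻⁴ K⁻¹
Layer 2 at 12 °C → α = 1.8×10⁻⁴ K⁻¹
Layer 3 at 2.1 °C → α = 0.84×10⁻⁴ K⁻¹
0–120 m: 120 × 2.8×10⁻⁴ × 1.7 = 0.05712 m
120–640 m: 1 × 520 × 1.8×10⁻⁴ = 0.09360 m
Layer 3: 0.84×10⁻⁴ × 480 × 0.22 = 0.0088704 m
Δh = 0.05712 + 0.09360 + 0.0088704 = 0.1595904 m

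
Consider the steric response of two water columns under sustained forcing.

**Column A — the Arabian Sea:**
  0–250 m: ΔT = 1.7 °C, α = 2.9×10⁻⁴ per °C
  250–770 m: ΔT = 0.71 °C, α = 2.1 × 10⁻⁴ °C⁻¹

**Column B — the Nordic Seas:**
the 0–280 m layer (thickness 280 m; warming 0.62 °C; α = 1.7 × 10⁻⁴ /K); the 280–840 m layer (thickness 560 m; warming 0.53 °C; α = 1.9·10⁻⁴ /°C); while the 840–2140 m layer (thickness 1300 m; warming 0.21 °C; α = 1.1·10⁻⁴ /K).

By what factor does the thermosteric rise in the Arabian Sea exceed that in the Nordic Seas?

1.7

A 2.9×10⁻⁴ × 250 × 1.7 = 0.12325 m
A Layer 2: 0.71 × 2.1×10⁻⁴ × 520 = 0.077532 m
A total: 0.200782 m
B 0–280 m: 0.62 × 1.7×10⁻⁴ × 280 = 0.029512 m
B 280–840 m: 0.53 × 1.9×10⁻⁴ × 560 = 0.056392 m
B Layer 3: 0.21 × 1.1×10⁻⁴ × 1300 = 0.03003 m
B total: 0.115934 m
Ratio: 0.200782 / 0.115934 ≈ 1.732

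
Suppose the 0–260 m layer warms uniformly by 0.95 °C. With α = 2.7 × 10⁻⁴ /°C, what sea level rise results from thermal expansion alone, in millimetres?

Δh = αΔT·H = 2.7×10⁻⁴ × 0.95 × 260 = 0.06669 m

67 mm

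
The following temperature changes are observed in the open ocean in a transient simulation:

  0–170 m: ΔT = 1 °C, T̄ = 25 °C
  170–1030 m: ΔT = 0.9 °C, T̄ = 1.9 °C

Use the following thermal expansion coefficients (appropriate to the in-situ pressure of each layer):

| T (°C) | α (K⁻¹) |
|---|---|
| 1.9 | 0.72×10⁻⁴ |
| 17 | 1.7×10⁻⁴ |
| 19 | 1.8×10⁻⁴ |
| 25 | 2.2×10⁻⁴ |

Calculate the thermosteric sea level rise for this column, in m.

about 0.0931 m

Layer 1 at 25 °C → α = 2.2×10⁻⁴ K⁻¹
Layer 2 at 1.9 °C → α = 0.72×10⁻⁴ K⁻¹
0–170 m: 2.2×10⁻⁴ × 1 × 170 = 0.03740 m
0.9 × 860 × 0.72×10⁻⁴ = 0.055728 m
Δh = 0.03740 + 0.055728 = 0.093128 m ≈ 0.0931 m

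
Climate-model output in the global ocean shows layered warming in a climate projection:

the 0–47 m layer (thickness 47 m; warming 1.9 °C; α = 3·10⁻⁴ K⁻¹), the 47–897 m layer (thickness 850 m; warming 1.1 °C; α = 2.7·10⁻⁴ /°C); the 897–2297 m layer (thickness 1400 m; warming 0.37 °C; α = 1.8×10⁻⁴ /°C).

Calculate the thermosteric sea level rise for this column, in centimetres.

3×10⁻⁴ × 47 × 1.9 = 0.02679 m
1.1 × 850 × 2.7×10⁻⁴ = 0.25245 m
Layer 3: 1400 × 0.37 × 1.8×10⁻⁴ = 0.09324 m
Δh = 0.02679 + 0.25245 + 0.09324 = 0.37248 m

Δh = 37.2 cm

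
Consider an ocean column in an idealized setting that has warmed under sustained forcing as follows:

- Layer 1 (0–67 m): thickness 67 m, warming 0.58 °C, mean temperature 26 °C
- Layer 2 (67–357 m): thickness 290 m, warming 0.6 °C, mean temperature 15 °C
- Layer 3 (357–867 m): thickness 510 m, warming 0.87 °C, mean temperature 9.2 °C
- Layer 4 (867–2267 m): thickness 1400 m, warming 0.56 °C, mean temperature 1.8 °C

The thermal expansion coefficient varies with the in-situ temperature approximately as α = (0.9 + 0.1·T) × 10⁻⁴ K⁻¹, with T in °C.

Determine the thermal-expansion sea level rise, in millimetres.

Layer 1: α = (0.9 + 0.1×26)×10⁻⁴ = 3.5×10⁻⁴ K⁻¹
Layer 2: α = (0.9 + 0.1×15)×10⁻⁴ = 2.4×10⁻⁴ K⁻¹
Layer 3: α = (0.9 + 0.1×9.2)×10⁻⁴ = 1.82×10⁻⁴ K⁻¹
Layer 4: α = (0.9 + 0.1×1.8)×10⁻⁴ = 1.08×10⁻⁴ K⁻¹
Layer 1: 67 × 3.5×10⁻⁴ × 0.58 = 0.013601 m
67–357 m: 2.4×10⁻⁴ × 0.6 × 290 = 0.04176 m
357–867 m: 510 × 1.82×10⁻⁴ × 0.87 = 0.0807534 m
867–2267 m: 0.56 × 1400 × 1.08×10⁻⁴ = 0.084672 m
Δh = 0.013601 + 0.04176 + 0.0807534 + 0.084672 = 0.2207864 m ≈ 221 mm

Δh ≈ 221 mm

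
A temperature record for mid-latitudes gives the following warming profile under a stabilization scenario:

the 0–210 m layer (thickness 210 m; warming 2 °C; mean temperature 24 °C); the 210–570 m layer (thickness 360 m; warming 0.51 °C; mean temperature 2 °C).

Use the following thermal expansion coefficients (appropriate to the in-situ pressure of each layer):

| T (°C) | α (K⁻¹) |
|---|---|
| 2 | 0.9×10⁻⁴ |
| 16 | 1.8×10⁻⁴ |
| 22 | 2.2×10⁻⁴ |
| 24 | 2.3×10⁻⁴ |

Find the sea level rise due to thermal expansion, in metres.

0.113 m of thermosteric rise

Layer 1 at 24 °C → α = 2.3×10⁻⁴ K⁻¹
Layer 2 at 2 °C → α = 0.9×10⁻⁴ K⁻¹
210 × 2.3×10⁻⁴ × 2 = 0.09660 m
210–570 m: 0.51 × 360 × 0.9×10⁻⁴ = 0.016524 m
Δh = 0.09660 + 0.016524 = 0.113124 m ≈ 0.113 m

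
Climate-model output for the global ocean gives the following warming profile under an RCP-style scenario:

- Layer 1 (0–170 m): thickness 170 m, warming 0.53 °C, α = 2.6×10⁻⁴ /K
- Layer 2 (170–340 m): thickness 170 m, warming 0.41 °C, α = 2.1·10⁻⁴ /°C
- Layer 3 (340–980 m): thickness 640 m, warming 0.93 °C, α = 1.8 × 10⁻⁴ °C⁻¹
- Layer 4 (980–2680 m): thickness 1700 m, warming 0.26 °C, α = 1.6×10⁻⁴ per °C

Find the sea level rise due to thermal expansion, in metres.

about 0.216 m

0–170 m: 2.6×10⁻⁴ × 0.53 × 170 = 0.023426 m
Layer 2: 170 × 2.1×10⁻⁴ × 0.41 = 0.014637 m
1.8×10⁻⁴ × 0.93 × 640 = 0.107136 m
Layer 4: 1700 × 0.26 × 1.6×10⁻⁴ = 0.07072 m
Δh = 0.023426 + 0.014637 + 0.107136 + 0.07072 = 0.215919 m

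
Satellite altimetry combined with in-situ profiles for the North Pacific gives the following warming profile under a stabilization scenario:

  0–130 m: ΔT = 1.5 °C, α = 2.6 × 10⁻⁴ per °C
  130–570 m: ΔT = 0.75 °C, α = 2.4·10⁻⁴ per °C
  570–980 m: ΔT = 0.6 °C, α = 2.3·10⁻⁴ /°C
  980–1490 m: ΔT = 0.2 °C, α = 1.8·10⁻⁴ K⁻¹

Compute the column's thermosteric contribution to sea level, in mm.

about 205 mm

Layer 1: 2.6×10⁻⁴ × 1.5 × 130 = 0.05070 m
130–570 m: 440 × 0.75 × 2.4×10⁻⁴ = 0.07920 m
570–980 m: 410 × 2.3×10⁻⁴ × 0.6 = 0.05658 m
980–1490 m: 510 × 1.8×10⁻⁴ × 0.2 = 0.01836 m
Δh = 0.05070 + 0.07920 + 0.05658 + 0.01836 = 0.20484 m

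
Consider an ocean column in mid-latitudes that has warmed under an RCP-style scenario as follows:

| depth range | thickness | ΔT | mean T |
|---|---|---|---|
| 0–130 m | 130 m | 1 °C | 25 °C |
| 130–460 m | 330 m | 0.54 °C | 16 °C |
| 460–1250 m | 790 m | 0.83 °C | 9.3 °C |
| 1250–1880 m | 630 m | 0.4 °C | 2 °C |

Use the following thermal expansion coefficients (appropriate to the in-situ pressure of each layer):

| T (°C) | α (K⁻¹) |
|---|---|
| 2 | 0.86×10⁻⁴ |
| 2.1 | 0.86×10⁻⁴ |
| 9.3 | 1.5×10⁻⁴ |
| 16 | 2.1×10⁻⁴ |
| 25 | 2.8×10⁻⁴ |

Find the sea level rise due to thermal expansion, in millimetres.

Layer 1 at 25 °C → α = 2.8×10⁻⁴ K⁻¹
Layer 2 at 16 °C → α = 2.1×10⁻⁴ K⁻¹
Layer 3 at 9.3 °C → α = 1.5×10⁻⁴ K⁻¹
Layer 4 at 2 °C → α = 0.86×10⁻⁴ K⁻¹
0–130 m: 2.8×10⁻⁴ × 130 × 1 = 0.03640 m
Layer 2: 0.54 × 2.1×10⁻⁴ × 330 = 0.037422 m
0.83 × 1.5×10⁻⁴ × 790 = 0.098355 m
1250–1880 m: 630 × 0.86×10⁻⁴ × 0.4 = 0.021672 m
Δh = 0.03640 + 0.037422 + 0.098355 + 0.021672 = 0.193849 m

about 194 mm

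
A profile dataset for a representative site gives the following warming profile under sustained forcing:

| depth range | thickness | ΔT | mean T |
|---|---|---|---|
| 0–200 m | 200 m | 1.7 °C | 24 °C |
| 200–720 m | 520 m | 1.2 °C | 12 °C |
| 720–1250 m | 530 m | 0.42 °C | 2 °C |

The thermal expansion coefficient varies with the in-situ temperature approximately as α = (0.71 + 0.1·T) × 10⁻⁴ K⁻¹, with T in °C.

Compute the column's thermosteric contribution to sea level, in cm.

24.5 cm of thermosteric rise

Layer 1: α = (0.71 + 0.1×24)×10⁻⁴ = 3.11×10⁻⁴ K⁻¹
Layer 2: α = (0.71 + 0.1×12)×10⁻⁴ = 1.91×10⁻⁴ K⁻¹
Layer 3: α = (0.71 + 0.1×2)×10⁻⁴ = 0.91×10⁻⁴ K⁻¹
0–200 m: 200 × 1.7 × 3.11×10⁻⁴ = 0.10574 m
200–720 m: 520 × 1.2 × 1.91×10⁻⁴ = 0.119184 m
720–1250 m: 0.91×10⁻⁴ × 0.42 × 530 = 0.0202566 m
Δh = 0.10574 + 0.119184 + 0.0202566 = 0.2451806 m ≈ 24.5 cm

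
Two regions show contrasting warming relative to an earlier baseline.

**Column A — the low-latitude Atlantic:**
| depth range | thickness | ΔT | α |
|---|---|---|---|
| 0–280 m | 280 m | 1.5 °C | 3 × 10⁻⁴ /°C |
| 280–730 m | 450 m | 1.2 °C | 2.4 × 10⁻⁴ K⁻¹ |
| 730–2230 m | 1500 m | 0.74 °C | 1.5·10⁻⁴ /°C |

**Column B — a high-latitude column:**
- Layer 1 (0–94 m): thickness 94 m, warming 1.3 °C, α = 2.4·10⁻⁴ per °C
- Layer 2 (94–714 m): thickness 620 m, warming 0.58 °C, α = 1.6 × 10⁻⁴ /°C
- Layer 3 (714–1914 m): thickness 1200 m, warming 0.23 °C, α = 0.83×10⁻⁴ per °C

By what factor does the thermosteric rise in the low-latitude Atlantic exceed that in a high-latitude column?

≈ 3.85×

A 0–280 m: 280 × 3×10⁻⁴ × 1.5 = 0.12600 m
A 1.2 × 450 × 2.4×10⁻⁴ = 0.12960 m
A Layer 3: 1500 × 1.5×10⁻⁴ × 0.74 = 0.16650 m
A total: 0.42210 m
B 2.4×10⁻⁴ × 94 × 1.3 = 0.029328 m
B 94–714 m: 1.6×10⁻⁴ × 0.58 × 620 = 0.057536 m
B 714–1914 m: 0.23 × 0.83×10⁻⁴ × 1200 = 0.022908 m
B total: 0.109772 m
Ratio: 0.42210 / 0.109772 ≈ 3.845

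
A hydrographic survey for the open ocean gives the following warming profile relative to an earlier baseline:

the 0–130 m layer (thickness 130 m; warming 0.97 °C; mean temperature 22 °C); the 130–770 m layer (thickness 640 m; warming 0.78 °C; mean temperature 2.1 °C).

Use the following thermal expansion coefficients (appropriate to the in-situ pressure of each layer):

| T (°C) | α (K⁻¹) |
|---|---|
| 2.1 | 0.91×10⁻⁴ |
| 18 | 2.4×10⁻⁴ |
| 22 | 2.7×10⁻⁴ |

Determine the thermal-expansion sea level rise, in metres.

about 0.079 m

Layer 1 at 22 °C → α = 2.7×10⁻⁴ K⁻¹
Layer 2 at 2.1 °C → α = 0.91×10⁻⁴ K⁻¹
2.7×10⁻⁴ × 0.97 × 130 = 0.034047 m
130–770 m: 640 × 0.78 × 0.91×10⁻⁴ = 0.0454272 m
Δh = 0.034047 + 0.0454272 = 0.0794742 m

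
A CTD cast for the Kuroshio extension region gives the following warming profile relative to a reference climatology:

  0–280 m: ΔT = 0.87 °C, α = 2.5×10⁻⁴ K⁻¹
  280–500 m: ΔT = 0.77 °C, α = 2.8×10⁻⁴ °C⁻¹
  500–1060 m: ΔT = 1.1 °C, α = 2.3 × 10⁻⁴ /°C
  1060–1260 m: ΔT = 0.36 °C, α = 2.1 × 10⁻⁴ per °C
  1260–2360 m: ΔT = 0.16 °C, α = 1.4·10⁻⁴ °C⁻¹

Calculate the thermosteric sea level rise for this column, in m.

0.290 m of thermosteric rise

Layer 1: 2.5×10⁻⁴ × 280 × 0.87 = 0.06090 m
280–500 m: 220 × 0.77 × 2.8×10⁻⁴ = 0.047432 m
2.3×10⁻⁴ × 560 × 1.1 = 0.14168 m
200 × 0.36 × 2.1×10⁻⁴ = 0.01512 m
1260–2360 m: 1100 × 0.16 × 1.4×10⁻⁴ = 0.02464 m
Δh = 0.06090 + 0.047432 + 0.14168 + 0.01512 + 0.02464 = 0.289772 m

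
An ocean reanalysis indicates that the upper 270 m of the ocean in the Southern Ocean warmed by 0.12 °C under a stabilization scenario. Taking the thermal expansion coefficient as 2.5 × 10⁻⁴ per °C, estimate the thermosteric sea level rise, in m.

Δh = αΔT·H = 2.5×10⁻⁴ × 0.12 × 270 = 0.00810 m

about 0.00810 m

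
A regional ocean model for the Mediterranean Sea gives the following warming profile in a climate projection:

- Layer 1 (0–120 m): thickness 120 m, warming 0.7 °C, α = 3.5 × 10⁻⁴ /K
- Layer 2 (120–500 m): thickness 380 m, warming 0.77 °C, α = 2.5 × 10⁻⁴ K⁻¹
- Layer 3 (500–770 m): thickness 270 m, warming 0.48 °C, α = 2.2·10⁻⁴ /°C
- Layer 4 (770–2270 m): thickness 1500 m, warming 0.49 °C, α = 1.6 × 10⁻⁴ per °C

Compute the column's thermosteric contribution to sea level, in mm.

249 mm

3.5×10⁻⁴ × 0.7 × 120 = 0.02940 m
0.77 × 380 × 2.5×10⁻⁴ = 0.07315 m
0.48 × 2.2×10⁻⁴ × 270 = 0.028512 m
Layer 4: 1500 × 1.6×10⁻⁴ × 0.49 = 0.11760 m
Δh = 0.02940 + 0.07315 + 0.028512 + 0.11760 = 0.248662 m ≈ 249 mm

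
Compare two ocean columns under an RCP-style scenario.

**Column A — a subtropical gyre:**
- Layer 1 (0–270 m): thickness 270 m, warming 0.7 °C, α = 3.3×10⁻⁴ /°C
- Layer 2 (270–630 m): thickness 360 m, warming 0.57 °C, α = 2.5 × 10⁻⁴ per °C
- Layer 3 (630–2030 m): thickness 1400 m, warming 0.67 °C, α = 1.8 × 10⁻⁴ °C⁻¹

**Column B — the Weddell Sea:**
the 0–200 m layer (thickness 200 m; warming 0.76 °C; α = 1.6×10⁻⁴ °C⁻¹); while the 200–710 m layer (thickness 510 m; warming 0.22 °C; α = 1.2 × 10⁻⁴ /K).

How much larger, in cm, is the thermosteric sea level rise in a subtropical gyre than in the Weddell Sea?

24.5 cm

A Layer 1: 3.3×10⁻⁴ × 0.7 × 270 = 0.06237 m
A 360 × 2.5×10⁻⁴ × 0.57 = 0.05130 m
A 630–2030 m: 1400 × 0.67 × 1.8×10⁻⁴ = 0.16884 m
A total: 0.28251 m
B 0–200 m: 0.76 × 1.6×10⁻⁴ × 200 = 0.02432 m
B 0.22 × 510 × 1.2×10⁻⁴ = 0.013464 m
B total: 0.037784 m
Difference: 0.28251 − 0.037784 = 0.244726 m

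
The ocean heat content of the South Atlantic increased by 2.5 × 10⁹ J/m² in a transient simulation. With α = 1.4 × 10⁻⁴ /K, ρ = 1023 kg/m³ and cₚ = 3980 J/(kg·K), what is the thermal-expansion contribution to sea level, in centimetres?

Δh = 8.60 cm

Δh = αQ/(ρcₚ) = 1.4×10⁻⁴ × 2.5×10⁹ / (1023 × 3980) ≈ 0.085963 m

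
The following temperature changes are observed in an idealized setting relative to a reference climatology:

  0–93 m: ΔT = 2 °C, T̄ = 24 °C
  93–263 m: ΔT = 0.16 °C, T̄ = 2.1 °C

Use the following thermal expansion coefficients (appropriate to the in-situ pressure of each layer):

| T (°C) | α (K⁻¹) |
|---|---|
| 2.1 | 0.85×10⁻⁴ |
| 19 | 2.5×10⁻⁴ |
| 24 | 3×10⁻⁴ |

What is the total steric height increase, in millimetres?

58.1 mm

Layer 1 at 24 °C → α = 3×10⁻⁴ K⁻¹
Layer 2 at 2.1 °C → α = 0.85×10⁻⁴ K⁻¹
0–93 m: 2 × 3×10⁻⁴ × 93 = 0.05580 m
Layer 2: 0.16 × 170 × 0.85×10⁻⁴ = 0.002312 m
Δh = 0.05580 + 0.002312 = 0.058112 m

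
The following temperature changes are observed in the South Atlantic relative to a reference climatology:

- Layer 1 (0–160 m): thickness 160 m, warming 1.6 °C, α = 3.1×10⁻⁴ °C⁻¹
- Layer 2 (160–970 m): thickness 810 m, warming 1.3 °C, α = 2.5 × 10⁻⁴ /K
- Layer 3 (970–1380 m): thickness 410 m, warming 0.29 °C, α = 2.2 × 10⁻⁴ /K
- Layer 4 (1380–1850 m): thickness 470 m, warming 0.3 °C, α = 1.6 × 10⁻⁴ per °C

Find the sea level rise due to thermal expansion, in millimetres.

Δh ≈ 391 mm

1.6 × 160 × 3.1×10⁻⁴ = 0.07936 m
Layer 2: 2.5×10⁻⁴ × 1.3 × 810 = 0.26325 m
Layer 3: 0.29 × 2.2×10⁻⁴ × 410 = 0.026158 m
470 × 1.6×10⁻⁴ × 0.3 = 0.02256 m
Δh = 0.07936 + 0.26325 + 0.026158 + 0.02256 = 0.391328 m ≈ 391 mm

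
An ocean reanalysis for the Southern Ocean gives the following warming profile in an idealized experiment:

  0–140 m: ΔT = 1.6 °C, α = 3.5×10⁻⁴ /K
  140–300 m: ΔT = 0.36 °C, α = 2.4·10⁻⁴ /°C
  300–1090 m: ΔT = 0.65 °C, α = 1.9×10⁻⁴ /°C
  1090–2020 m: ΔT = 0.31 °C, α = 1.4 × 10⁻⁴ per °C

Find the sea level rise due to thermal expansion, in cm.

Layer 1: 3.5×10⁻⁴ × 1.6 × 140 = 0.07840 m
Layer 2: 0.36 × 160 × 2.4×10⁻⁴ = 0.013824 m
300–1090 m: 1.9×10⁻⁴ × 0.65 × 790 = 0.097565 m
930 × 1.4×10⁻⁴ × 0.31 = 0.040362 m
Δh = 0.07840 + 0.013824 + 0.097565 + 0.040362 = 0.230151 m ≈ 23 cm

23 cm of thermosteric rise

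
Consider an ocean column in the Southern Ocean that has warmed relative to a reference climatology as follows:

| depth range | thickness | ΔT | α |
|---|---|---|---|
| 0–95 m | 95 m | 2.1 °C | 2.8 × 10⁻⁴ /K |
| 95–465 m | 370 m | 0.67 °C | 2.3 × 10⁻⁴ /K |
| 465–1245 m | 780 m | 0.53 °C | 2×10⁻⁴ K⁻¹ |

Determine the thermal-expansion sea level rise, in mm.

0–95 m: 2.1 × 95 × 2.8×10⁻⁴ = 0.05586 m
370 × 2.3×10⁻⁴ × 0.67 = 0.057017 m
Layer 3: 0.53 × 2×10⁻⁴ × 780 = 0.08268 m
Δh = 0.05586 + 0.057017 + 0.08268 = 0.195557 m ≈ 200 mm

200 mm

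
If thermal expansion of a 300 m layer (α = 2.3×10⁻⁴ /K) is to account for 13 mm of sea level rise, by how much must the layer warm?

0.188 °C

ΔT = Δh/(αH) = 0.013 / (2.3×10⁻⁴ × 300) ≈ 0.1884 °C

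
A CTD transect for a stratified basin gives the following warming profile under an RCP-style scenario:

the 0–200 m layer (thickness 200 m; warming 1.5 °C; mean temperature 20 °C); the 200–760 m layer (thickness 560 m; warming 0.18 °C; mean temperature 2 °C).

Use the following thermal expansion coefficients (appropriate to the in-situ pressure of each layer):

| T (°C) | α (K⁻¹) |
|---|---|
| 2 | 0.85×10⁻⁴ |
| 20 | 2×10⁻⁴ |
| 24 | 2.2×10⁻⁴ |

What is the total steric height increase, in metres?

Δh ≈ 0.0686 m

Layer 1 at 20 °C → α = 2×10⁻⁴ K⁻¹
Layer 2 at 2 °C → α = 0.85×10⁻⁴ K⁻¹
0–200 m: 1.5 × 2×10⁻⁴ × 200 = 0.06000 m
Layer 2: 0.85×10⁻⁴ × 560 × 0.18 = 0.008568 m
Δh = 0.06000 + 0.008568 = 0.068568 m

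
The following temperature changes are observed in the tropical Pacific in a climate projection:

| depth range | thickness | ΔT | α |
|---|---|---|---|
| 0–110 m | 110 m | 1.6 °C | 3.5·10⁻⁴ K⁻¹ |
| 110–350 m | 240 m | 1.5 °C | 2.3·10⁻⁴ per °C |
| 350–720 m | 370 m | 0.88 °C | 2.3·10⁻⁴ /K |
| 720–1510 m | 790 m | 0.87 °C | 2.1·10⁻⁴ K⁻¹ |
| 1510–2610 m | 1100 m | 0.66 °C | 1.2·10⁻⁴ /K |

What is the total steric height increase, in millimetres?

0–110 m: 3.5×10⁻⁴ × 1.6 × 110 = 0.06160 m
Layer 2: 240 × 1.5 × 2.3×10⁻⁴ = 0.08280 m
370 × 2.3×10⁻⁴ × 0.88 = 0.074888 m
790 × 0.87 × 2.1×10⁻⁴ = 0.144333 m
Layer 5: 1.2×10⁻⁴ × 0.66 × 1100 = 0.08712 m
Δh = 0.06160 + 0.08280 + 0.074888 + 0.144333 + 0.08712 = 0.450741 m ≈ 451 mm

Δh ≈ 451 mm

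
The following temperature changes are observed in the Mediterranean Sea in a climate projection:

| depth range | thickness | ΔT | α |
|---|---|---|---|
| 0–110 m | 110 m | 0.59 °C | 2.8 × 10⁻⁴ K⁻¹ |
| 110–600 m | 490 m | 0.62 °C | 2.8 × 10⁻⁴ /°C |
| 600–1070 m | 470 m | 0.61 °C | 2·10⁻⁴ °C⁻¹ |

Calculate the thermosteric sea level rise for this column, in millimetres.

0.59 × 2.8×10⁻⁴ × 110 = 0.018172 m
2.8×10⁻⁴ × 0.62 × 490 = 0.085064 m
600–1070 m: 2×10⁻⁴ × 0.61 × 470 = 0.05734 m
Δh = 0.018172 + 0.085064 + 0.05734 = 0.160576 m

about 161 mm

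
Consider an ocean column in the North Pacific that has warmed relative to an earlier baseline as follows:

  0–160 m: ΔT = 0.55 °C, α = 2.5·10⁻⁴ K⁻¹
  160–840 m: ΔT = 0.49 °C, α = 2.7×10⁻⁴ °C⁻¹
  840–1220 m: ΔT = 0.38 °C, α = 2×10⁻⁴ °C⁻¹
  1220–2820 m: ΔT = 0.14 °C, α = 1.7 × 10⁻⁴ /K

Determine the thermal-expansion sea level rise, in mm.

Δh ≈ 179 mm

0.55 × 2.5×10⁻⁴ × 160 = 0.02200 m
Layer 2: 0.49 × 2.7×10⁻⁴ × 680 = 0.089964 m
840–1220 m: 380 × 0.38 × 2×10⁻⁴ = 0.02888 m
1600 × 1.7×10⁻⁴ × 0.14 = 0.03808 m
Δh = 0.02200 + 0.089964 + 0.02888 + 0.03808 = 0.178924 m ≈ 179 mm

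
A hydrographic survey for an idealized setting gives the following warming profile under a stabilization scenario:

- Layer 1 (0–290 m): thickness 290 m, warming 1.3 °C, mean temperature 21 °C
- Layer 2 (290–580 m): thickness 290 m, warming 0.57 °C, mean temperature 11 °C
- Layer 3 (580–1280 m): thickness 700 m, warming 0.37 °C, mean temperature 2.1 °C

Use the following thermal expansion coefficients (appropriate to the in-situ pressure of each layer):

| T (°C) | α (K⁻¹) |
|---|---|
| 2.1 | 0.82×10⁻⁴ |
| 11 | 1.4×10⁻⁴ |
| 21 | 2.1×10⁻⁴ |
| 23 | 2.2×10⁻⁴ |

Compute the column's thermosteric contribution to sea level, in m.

Layer 1 at 21 °C → α = 2.1×10⁻⁴ K⁻¹
Layer 2 at 11 °C → α = 1.4×10⁻⁴ K⁻¹
Layer 3 at 2.1 °C → α = 0.82×10⁻⁴ K⁻¹
Layer 1: 2.1×10⁻⁴ × 1.3 × 290 = 0.07917 m
0.57 × 1.4×10⁻⁴ × 290 = 0.023142 m
580–1280 m: 700 × 0.82×10⁻⁴ × 0.37 = 0.021238 m
Δh = 0.07917 + 0.023142 + 0.021238 = 0.12355 m ≈ 0.124 m

Δh = 0.124 m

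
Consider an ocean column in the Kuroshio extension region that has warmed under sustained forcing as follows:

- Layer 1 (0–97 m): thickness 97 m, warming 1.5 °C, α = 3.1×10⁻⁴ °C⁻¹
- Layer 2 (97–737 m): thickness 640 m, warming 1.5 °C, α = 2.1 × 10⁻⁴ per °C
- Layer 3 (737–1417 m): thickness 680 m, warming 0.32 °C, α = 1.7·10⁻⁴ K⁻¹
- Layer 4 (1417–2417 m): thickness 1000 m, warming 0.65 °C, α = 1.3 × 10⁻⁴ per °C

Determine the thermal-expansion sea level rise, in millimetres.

3.1×10⁻⁴ × 97 × 1.5 = 0.045105 m
Layer 2: 2.1×10⁻⁴ × 640 × 1.5 = 0.20160 m
680 × 0.32 × 1.7×10⁻⁴ = 0.036992 m
1417–2417 m: 1000 × 1.3×10⁻⁴ × 0.65 = 0.08450 m
Δh = 0.045105 + 0.20160 + 0.036992 + 0.08450 = 0.368197 m ≈ 368 mm

368 mm of thermosteric rise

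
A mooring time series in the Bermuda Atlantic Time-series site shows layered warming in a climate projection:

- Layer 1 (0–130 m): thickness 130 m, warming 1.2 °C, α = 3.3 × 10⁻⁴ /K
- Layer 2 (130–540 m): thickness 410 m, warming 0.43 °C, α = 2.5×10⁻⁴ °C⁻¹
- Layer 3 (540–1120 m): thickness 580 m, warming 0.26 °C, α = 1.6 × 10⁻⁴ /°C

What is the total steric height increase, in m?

130 × 1.2 × 3.3×10⁻⁴ = 0.05148 m
410 × 0.43 × 2.5×10⁻⁴ = 0.044075 m
540–1120 m: 1.6×10⁻⁴ × 0.26 × 580 = 0.024128 m
Δh = 0.05148 + 0.044075 + 0.024128 = 0.119683 m

Δh = 0.120 m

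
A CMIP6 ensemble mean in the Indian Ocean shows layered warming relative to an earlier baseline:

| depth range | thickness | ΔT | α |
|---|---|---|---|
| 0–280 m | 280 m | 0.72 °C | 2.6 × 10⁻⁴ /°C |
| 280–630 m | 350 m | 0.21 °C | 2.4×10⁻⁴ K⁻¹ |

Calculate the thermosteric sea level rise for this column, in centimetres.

Layer 1: 280 × 0.72 × 2.6×10⁻⁴ = 0.052416 m
2.4×10⁻⁴ × 350 × 0.21 = 0.01764 m
Δh = 0.052416 + 0.01764 = 0.070056 m

about 7.0 cm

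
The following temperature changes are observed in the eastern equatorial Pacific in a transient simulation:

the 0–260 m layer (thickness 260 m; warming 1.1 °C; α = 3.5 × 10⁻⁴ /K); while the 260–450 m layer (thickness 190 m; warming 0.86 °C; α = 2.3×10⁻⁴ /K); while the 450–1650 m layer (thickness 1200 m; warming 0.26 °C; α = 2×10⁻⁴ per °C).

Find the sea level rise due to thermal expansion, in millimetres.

Layer 1: 260 × 3.5×10⁻⁴ × 1.1 = 0.10010 m
0.86 × 2.3×10⁻⁴ × 190 = 0.037582 m
450–1650 m: 1200 × 2×10⁻⁴ × 0.26 = 0.06240 m
Δh = 0.10010 + 0.037582 + 0.06240 = 0.200082 m ≈ 200 mm

about 200 mm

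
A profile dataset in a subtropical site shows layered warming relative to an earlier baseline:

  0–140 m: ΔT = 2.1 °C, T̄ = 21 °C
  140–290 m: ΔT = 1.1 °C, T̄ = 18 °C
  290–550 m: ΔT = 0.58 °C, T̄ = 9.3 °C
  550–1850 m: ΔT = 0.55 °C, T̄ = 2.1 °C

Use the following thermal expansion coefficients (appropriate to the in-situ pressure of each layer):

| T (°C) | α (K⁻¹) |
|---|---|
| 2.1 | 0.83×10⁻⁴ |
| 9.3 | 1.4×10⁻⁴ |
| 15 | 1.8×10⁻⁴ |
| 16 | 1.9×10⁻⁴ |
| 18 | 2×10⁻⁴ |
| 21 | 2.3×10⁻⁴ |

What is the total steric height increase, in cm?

18.1 cm

Layer 1 at 21 °C → α = 2.3×10⁻⁴ K⁻¹
Layer 2 at 18 °C → α = 2×10⁻⁴ K⁻¹
Layer 3 at 9.3 °C → α = 1.4×10⁻⁴ K⁻¹
Layer 4 at 2.1 °C → α = 0.83×10⁻⁴ K⁻¹
Layer 1: 2.3×10⁻⁴ × 2.1 × 140 = 0.06762 m
Layer 2: 1.1 × 150 × 2×10⁻⁴ = 0.03300 m
260 × 0.58 × 1.4×10⁻⁴ = 0.021112 m
0.83×10⁻⁴ × 0.55 × 1300 = 0.059345 m
Δh = 0.06762 + 0.03300 + 0.021112 + 0.059345 = 0.181077 m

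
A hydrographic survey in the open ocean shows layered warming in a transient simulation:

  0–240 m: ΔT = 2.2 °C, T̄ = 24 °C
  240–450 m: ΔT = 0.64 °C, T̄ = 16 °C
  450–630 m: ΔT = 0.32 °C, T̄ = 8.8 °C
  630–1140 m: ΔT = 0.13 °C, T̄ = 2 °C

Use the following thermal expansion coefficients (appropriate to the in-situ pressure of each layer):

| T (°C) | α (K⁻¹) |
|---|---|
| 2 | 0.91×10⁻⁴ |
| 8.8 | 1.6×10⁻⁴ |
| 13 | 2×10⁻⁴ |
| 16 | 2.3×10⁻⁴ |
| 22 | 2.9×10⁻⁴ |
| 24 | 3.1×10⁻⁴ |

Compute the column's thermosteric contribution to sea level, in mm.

Layer 1 at 24 °C → α = 3.1×10⁻⁴ K⁻¹
Layer 2 at 16 °C → α = 2.3×10⁻⁴ K⁻¹
Layer 3 at 8.8 °C → α = 1.6×10⁻⁴ K⁻¹
Layer 4 at 2 °C → α = 0.91×10⁻⁴ K⁻¹
3.1×10⁻⁴ × 2.2 × 240 = 0.16368 m
210 × 0.64 × 2.3×10⁻⁴ = 0.030912 m
180 × 0.32 × 1.6×10⁻⁴ = 0.009216 m
Layer 4: 510 × 0.13 × 0.91×10⁻⁴ = 0.0060333 m
Δh = 0.16368 + 0.030912 + 0.009216 + 0.0060333 = 0.2098413 m

about 210 mm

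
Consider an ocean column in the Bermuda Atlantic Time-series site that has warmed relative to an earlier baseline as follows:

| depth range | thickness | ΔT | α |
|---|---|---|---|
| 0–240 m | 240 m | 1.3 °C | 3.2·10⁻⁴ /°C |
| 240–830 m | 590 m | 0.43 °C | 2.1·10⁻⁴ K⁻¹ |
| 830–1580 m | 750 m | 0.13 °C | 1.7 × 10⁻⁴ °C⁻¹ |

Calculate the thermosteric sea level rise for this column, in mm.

about 170 mm

Layer 1: 3.2×10⁻⁴ × 240 × 1.3 = 0.09984 m
Layer 2: 2.1×10⁻⁴ × 590 × 0.43 = 0.053277 m
0.13 × 750 × 1.7×10⁻⁴ = 0.016575 m
Δh = 0.09984 + 0.053277 + 0.016575 = 0.169692 m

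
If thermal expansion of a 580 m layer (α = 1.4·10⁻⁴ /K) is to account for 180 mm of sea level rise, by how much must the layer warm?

ΔT = Δh/(αH) = 0.18 / (1.4×10⁻⁴ × 580) ≈ 2.217 °C

2.2 °C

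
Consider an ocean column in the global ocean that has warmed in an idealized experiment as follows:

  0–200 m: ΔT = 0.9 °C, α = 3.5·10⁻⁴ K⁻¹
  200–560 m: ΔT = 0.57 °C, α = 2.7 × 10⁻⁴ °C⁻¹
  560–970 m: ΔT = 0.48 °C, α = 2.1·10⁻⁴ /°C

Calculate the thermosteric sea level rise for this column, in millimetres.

3.5×10⁻⁴ × 0.9 × 200 = 0.06300 m
Layer 2: 2.7×10⁻⁴ × 0.57 × 360 = 0.055404 m
Layer 3: 2.1×10⁻⁴ × 410 × 0.48 = 0.041328 m
Δh = 0.06300 + 0.055404 + 0.041328 = 0.159732 m

Δh = 160 mm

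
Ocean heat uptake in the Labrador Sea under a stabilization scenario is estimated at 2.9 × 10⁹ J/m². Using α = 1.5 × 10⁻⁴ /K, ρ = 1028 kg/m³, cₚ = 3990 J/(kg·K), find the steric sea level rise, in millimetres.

106 mm

Δh = αQ/(ρcₚ) = 1.5×10⁻⁴ × 2.9×10⁹ / (1028 × 3990) ≈ 0.10605 m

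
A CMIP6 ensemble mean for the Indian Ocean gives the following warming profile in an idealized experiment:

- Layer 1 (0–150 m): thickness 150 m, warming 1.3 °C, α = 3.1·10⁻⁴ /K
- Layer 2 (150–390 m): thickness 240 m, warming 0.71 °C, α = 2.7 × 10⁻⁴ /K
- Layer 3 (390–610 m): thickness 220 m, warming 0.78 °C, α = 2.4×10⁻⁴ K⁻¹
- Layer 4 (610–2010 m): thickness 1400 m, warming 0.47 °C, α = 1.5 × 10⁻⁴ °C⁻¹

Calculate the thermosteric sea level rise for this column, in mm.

Δh = 246 mm

Layer 1: 3.1×10⁻⁴ × 1.3 × 150 = 0.06045 m
2.7×10⁻⁴ × 0.71 × 240 = 0.046008 m
390–610 m: 0.78 × 2.4×10⁻⁴ × 220 = 0.041184 m
Layer 4: 1400 × 1.5×10⁻⁴ × 0.47 = 0.09870 m
Δh = 0.06045 + 0.046008 + 0.041184 + 0.09870 = 0.246342 m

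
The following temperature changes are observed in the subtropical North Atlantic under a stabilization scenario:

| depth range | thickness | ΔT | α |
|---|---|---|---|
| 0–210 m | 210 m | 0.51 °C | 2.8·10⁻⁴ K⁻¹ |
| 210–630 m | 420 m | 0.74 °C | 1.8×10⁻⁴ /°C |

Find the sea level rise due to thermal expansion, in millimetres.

Layer 1: 2.8×10⁻⁴ × 0.51 × 210 = 0.029988 m
420 × 1.8×10⁻⁴ × 0.74 = 0.055944 m
Δh = 0.029988 + 0.055944 = 0.085932 m

about 86 mm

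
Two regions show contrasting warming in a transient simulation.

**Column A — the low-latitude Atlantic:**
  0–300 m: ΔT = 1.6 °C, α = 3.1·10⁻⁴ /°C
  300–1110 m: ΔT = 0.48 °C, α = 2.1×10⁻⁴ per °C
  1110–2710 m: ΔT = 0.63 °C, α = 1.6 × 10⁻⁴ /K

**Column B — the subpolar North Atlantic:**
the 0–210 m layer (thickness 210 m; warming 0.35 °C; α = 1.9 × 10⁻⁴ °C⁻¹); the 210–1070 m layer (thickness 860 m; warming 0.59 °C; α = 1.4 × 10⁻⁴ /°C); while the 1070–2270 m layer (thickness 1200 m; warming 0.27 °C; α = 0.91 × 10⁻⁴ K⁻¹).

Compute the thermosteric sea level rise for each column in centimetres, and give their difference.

A Layer 1: 1.6 × 300 × 3.1×10⁻⁴ = 0.14880 m
A 300–1110 m: 2.1×10⁻⁴ × 0.48 × 810 = 0.081648 m
A 1600 × 1.6×10⁻⁴ × 0.63 = 0.16128 m
A total: 0.391728 m
B 0.35 × 1.9×10⁻⁴ × 210 = 0.013965 m
B 860 × 1.4×10⁻⁴ × 0.59 = 0.071036 m
B 0.27 × 0.91×10⁻⁴ × 1200 = 0.029484 m
B total: 0.114485 m
Difference: 0.391728 − 0.114485 = 0.277243 m

Δh_A ≈ 39 cm, Δh_B ≈ 11 cm; difference ≈ 28 cm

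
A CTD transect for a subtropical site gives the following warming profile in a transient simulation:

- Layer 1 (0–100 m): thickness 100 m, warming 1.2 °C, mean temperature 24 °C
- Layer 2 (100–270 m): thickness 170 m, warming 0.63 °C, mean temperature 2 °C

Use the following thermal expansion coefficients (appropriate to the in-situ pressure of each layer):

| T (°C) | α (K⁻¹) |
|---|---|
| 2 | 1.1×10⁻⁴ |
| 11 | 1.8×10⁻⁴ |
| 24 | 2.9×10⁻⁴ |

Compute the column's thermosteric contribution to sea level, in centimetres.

Layer 1 at 24 °C → α = 2.9×10⁻⁴ K⁻¹
Layer 2 at 2 °C → α = 1.1×10⁻⁴ K⁻¹
Layer 1: 2.9×10⁻⁴ × 1.2 × 100 = 0.03480 m
100–270 m: 0.63 × 170 × 1.1×10⁻⁴ = 0.011781 m
Δh = 0.03480 + 0.011781 = 0.046581 m ≈ 4.7 cm

Δh = 4.7 cm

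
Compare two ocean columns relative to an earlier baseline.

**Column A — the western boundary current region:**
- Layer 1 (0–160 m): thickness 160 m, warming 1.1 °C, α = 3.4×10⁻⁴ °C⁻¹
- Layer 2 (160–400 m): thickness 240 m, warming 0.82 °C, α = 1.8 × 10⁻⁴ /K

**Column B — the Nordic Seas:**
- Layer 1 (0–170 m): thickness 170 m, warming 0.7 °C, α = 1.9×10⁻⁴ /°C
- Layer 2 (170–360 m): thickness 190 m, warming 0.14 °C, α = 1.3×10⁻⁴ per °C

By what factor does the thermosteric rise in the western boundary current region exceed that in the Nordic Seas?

A 0–160 m: 3.4×10⁻⁴ × 1.1 × 160 = 0.05984 m
A 160–400 m: 1.8×10⁻⁴ × 240 × 0.82 = 0.035424 m
A total: 0.095264 m
B 0–170 m: 0.7 × 170 × 1.9×10⁻⁴ = 0.02261 m
B 190 × 0.14 × 1.3×10⁻⁴ = 0.003458 m
B total: 0.026068 m
Ratio: 0.095264 / 0.026068 ≈ 3.654

a factor of 3.7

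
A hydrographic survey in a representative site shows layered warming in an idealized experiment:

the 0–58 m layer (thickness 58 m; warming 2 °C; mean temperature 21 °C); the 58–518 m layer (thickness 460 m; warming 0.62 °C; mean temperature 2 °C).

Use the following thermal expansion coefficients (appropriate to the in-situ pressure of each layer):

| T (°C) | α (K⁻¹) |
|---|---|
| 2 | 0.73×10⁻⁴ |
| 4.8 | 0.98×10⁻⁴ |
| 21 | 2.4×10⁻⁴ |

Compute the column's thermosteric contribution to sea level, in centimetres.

Δh = 4.9 cm

Layer 1 at 21 °C → α = 2.4×10⁻⁴ K⁻¹
Layer 2 at 2 °C → α = 0.73×10⁻⁴ K⁻¹
2 × 58 × 2.4×10⁻⁴ = 0.02784 m
0.62 × 0.73×10⁻⁴ × 460 = 0.0208196 m
Δh = 0.02784 + 0.0208196 = 0.0486596 m ≈ 4.9 cm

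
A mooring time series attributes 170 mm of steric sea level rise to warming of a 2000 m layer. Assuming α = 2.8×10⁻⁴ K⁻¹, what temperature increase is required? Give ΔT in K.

ΔT ≈ 0.304 K

ΔT = Δh/(αH) = 0.17 / (2.8×10⁻⁴ × 2000) ≈ 0.3036 K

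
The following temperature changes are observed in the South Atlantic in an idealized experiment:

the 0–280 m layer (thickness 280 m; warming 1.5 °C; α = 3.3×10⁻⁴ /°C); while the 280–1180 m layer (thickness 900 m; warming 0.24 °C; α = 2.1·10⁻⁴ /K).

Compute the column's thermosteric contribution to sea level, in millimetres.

Δh ≈ 184 mm

Layer 1: 1.5 × 280 × 3.3×10⁻⁴ = 0.13860 m
Layer 2: 900 × 2.1×10⁻⁴ × 0.24 = 0.04536 m
Δh = 0.13860 + 0.04536 = 0.18396 m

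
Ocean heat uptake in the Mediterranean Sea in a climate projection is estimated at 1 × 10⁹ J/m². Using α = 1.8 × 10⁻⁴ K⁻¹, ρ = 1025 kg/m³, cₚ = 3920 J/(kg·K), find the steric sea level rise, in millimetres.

Δh = αQ/(ρcₚ) = 1.8×10⁻⁴ × 1×10⁹ / (1025 × 3920) ≈ 0.044798 m

about 44.8 mm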